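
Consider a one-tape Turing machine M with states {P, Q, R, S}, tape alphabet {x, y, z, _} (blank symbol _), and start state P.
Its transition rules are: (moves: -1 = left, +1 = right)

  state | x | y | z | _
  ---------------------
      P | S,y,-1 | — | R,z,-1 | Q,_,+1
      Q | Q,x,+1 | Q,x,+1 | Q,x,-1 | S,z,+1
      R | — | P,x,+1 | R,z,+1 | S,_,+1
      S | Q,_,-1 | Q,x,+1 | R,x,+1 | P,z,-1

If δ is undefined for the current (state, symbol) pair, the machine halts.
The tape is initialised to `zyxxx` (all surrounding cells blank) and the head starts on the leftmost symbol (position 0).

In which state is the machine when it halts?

R

P | _[z]yxxx__   read z → write z, move -1, go to R
R | [_]zyxxx__   read _ → write _, move +1, go to S
S | _[z]yxxx__   read z → write x, move +1, go to R
R | _x[y]xxx__   read y → write x, move +1, go to P
P | _xx[x]xx__   read x → write y, move -1, go to S
S | _x[x]yxx__   read x → write _, move -1, go to Q
Q | _[x]_yxx__   read x → write x, move +1, go to Q
Q | _x[_]yxx__   read _ → write z, move +1, go to S
S | _xz[y]xx__   read y → write x, move +1, go to Q
Q | _xzx[x]x__   read x → write x, move +1, go to Q
Q | _xzxx[x]__   read x → write x, move +1, go to Q
Q | _xzxxx[_]_   read _ → write z, move +1, go to S
S | _xzxxxz[_]   read _ → write z, move -1, go to P
P | _xzxxx[z]z   read z → write z, move -1, go to R
R | _xzxx[x]zz
No transition is defined for (R, x); M halts in state R.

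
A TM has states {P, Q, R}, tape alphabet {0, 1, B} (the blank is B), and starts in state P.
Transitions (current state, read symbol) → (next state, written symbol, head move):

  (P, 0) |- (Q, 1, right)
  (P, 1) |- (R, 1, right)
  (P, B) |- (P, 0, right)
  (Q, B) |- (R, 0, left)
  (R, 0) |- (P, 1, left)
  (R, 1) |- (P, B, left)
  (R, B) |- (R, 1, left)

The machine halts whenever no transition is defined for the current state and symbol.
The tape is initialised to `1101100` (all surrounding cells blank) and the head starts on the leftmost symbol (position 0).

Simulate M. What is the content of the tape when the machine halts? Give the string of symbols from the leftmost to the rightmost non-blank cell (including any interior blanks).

001011100

P | BB[1]101100   read 1 → write 1, move right, go to R
R | BB1[1]01100   read 1 → write B, move left, go to P
P | BB[1]B01100   read 1 → write 1, move right, go to R
R | BB1[B]01100   read B → write 1, move left, go to R
R | BB[1]101100   read 1 → write B, move left, go to P
P | B[B]B101100   read B → write 0, move right, go to P
P | B0[B]101100   read B → write 0, move right, go to P
P | B00[1]01100   read 1 → write 1, move right, go to R
R | B001[0]1100   read 0 → write 1, move left, go to P
P | B00[1]11100   read 1 → write 1, move right, go to R
R | B001[1]1100   read 1 → write B, move left, go to P
P | B00[1]B1100   read 1 → write 1, move right, go to R
R | B001[B]1100   read B → write 1, move left, go to R
R | B00[1]11100   read 1 → write B, move left, go to P
P | B0[0]B11100   read 0 → write 1, move right, go to Q
Q | B01[B]11100   read B → write 0, move left, go to R
R | B0[1]011100   read 1 → write B, move left, go to P
P | B[0]B011100   read 0 → write 1, move right, go to Q
Q | B1[B]011100   read B → write 0, move left, go to R
R | B[1]0011100   read 1 → write B, move left, go to P
P | [B]B0011100   read B → write 0, move right, go to P
P | 0[B]0011100   read B → write 0, move right, go to P
P | 00[0]011100   read 0 → write 1, move right, go to Q
Q | 001[0]11100
The non-blank tape span at halt is 001011100.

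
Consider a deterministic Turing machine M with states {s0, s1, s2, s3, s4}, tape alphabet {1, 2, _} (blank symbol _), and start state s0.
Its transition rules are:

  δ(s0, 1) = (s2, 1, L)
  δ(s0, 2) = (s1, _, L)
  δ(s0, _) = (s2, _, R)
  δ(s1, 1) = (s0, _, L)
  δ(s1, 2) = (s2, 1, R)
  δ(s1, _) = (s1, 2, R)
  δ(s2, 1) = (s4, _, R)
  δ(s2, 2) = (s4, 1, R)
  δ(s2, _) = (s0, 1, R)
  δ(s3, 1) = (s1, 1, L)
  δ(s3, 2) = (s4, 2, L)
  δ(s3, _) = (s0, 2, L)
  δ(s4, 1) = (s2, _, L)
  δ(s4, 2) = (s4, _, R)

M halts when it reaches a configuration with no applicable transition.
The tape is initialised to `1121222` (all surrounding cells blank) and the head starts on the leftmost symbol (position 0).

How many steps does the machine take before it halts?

15

s0 | _[1]121222_   read 1 → write 1, move L, go to s2
s2 | [_]1121222_   read _ → write 1, move R, go to s0
s0 | 1[1]121222_   read 1 → write 1, move L, go to s2
s2 | [1]1121222_   read 1 → write _, move R, go to s4
s4 | _[1]121222_   read 1 → write _, move L, go to s2
s2 | [_]_121222_   read _ → write 1, move R, go to s0
s0 | 1[_]121222_   read _ → write _, move R, go to s2
s2 | 1_[1]21222_   read 1 → write _, move R, go to s4
s4 | 1__[2]1222_   read 2 → write _, move R, go to s4
s4 | 1___[1]222_   read 1 → write _, move L, go to s2
s2 | 1__[_]_222_   read _ → write 1, move R, go to s0
s0 | 1__1[_]222_   read _ → write _, move R, go to s2
s2 | 1__1_[2]22_   read 2 → write 1, move R, go to s4
s4 | 1__1_1[2]2_   read 2 → write _, move R, go to s4
s4 | 1__1_1_[2]_   read 2 → write _, move R, go to s4
s4 | 1__1_1__[_]
M halts after 15 transitions.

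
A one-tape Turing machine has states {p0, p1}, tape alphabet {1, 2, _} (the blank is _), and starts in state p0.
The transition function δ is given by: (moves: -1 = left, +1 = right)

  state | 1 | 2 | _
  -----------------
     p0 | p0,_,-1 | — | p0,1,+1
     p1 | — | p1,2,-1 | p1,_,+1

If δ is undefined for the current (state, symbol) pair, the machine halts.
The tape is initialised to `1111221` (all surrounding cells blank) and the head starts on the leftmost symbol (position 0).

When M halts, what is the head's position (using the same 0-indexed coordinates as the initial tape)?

4

p0 | ____[1]111221   read 1 → write _, move -1, go to p0
p0 | ___[_]_111221   read _ → write 1, move +1, go to p0
p0 | ___1[_]111221   read _ → write 1, move +1, go to p0
p0 | ___11[1]11221   read 1 → write _, move -1, go to p0
p0 | ___1[1]_11221   read 1 → write _, move -1, go to p0
p0 | ___[1]__11221   read 1 → write _, move -1, go to p0
p0 | __[_]___11221   read _ → write 1, move +1, go to p0
p0 | __1[_]__11221   read _ → write 1, move +1, go to p0
p0 | __11[_]_11221   read _ → write 1, move +1, go to p0
p0 | __111[_]11221   read _ → write 1, move +1, go to p0
p0 | __1111[1]1221   read 1 → write _, move -1, go to p0
p0 | __111[1]_1221   read 1 → write _, move -1, go to p0
p0 | __11[1]__1221   read 1 → write _, move -1, go to p0
p0 | __1[1]___1221   read 1 → write _, move -1, go to p0
p0 | __[1]____1221   read 1 → write _, move -1, go to p0
p0 | _[_]_____1221   read _ → write 1, move +1, go to p0
p0 | _1[_]____1221   read _ → write 1, move +1, go to p0
p0 | _11[_]___1221   read _ → write 1, move +1, go to p0
p0 | _111[_]__1221   read _ → write 1, move +1, go to p0
p0 | _1111[_]_1221   read _ → write 1, move +1, go to p0
p0 | _11111[_]1221   read _ → write 1, move +1, go to p0
p0 | _111111[1]221   read 1 → write _, move -1, go to p0
p0 | _11111[1]_221   read 1 → write _, move -1, go to p0
p0 | _1111[1]__221   read 1 → write _, move -1, go to p0
p0 | _111[1]___221   read 1 → write _, move -1, go to p0
p0 | _11[1]____221   read 1 → write _, move -1, go to p0
p0 | _1[1]_____221   read 1 → write _, move -1, go to p0
p0 | _[1]______221   read 1 → write _, move -1, go to p0
p0 | [_]_______221   read _ → write 1, move +1, go to p0
p0 | 1[_]______221   read _ → write 1, move +1, go to p0
p0 | 11[_]_____221   read _ → write 1, move +1, go to p0
p0 | 111[_]____221   read _ → write 1, move +1, go to p0
p0 | 1111[_]___221   read _ → write 1, move +1, go to p0
p0 | 11111[_]__221   read _ → write 1, move +1, go to p0
p0 | 111111[_]_221   read _ → write 1, move +1, go to p0
p0 | 1111111[_]221   read _ → write 1, move +1, go to p0
p0 | 11111111[2]21
At halt the head is at cell 4.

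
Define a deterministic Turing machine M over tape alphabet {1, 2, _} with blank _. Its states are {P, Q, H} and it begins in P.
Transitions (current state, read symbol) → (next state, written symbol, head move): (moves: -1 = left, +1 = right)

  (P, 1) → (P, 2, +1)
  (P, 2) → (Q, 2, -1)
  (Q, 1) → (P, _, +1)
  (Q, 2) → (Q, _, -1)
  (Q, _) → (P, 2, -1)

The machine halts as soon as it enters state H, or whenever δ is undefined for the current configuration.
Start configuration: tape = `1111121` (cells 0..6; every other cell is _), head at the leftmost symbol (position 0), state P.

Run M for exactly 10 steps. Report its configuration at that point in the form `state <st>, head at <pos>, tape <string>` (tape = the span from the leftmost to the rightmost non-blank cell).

P | [1]111121   read 1 → write 2, move +1, go to P
P | 2[1]11121   read 1 → write 2, move +1, go to P
P | 22[1]1121   read 1 → write 2, move +1, go to P
P | 222[1]121   read 1 → write 2, move +1, go to P
P | 2222[1]21   read 1 → write 2, move +1, go to P
P | 22222[2]1   read 2 → write 2, move -1, go to Q
Q | 2222[2]21   read 2 → write _, move -1, go to Q
Q | 222[2]_21   read 2 → write _, move -1, go to Q
Q | 22[2]__21   read 2 → write _, move -1, go to Q
Q | 2[2]___21   read 2 → write _, move -1, go to Q
Q | [2]____21
After 10 steps: state Q, head at 0, tape 2____21.

state Q, head at 0, tape 2____21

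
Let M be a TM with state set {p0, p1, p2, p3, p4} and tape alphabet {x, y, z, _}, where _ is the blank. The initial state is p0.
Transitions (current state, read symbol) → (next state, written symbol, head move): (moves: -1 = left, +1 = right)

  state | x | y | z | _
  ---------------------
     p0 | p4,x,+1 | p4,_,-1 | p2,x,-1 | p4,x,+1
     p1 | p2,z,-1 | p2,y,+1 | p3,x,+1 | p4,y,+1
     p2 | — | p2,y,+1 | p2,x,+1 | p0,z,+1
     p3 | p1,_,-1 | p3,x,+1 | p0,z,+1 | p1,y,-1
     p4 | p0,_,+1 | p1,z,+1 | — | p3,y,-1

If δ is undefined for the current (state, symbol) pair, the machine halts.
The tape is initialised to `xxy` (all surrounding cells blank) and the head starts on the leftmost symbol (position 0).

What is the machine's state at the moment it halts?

p2

state=p0 head=0 tape=_[x]xy   (p0,x)→(p4,x,+1)
state=p4 head=1 tape=_x[x]y   (p4,x)→(p0,_,+1)
state=p0 head=2 tape=_x_[y]   (p0,y)→(p4,_,-1)
state=p4 head=1 tape=_x[_]_   (p4,_)→(p3,y,-1)
state=p3 head=0 tape=_[x]y_   (p3,x)→(p1,_,-1)
state=p1 head=-1 tape=[_]_y_   (p1,_)→(p4,y,+1)
state=p4 head=0 tape=y[_]y_   (p4,_)→(p3,y,-1)
state=p3 head=-1 tape=[y]yy_   (p3,y)→(p3,x,+1)
state=p3 head=0 tape=x[y]y_   (p3,y)→(p3,x,+1)
state=p3 head=1 tape=xx[y]_   (p3,y)→(p3,x,+1)
state=p3 head=2 tape=xxx[_]   (p3,_)→(p1,y,-1)
state=p1 head=1 tape=xx[x]y   (p1,x)→(p2,z,-1)
state=p2 head=0 tape=x[x]zy
No transition is defined for (p2, x); M halts in state p2.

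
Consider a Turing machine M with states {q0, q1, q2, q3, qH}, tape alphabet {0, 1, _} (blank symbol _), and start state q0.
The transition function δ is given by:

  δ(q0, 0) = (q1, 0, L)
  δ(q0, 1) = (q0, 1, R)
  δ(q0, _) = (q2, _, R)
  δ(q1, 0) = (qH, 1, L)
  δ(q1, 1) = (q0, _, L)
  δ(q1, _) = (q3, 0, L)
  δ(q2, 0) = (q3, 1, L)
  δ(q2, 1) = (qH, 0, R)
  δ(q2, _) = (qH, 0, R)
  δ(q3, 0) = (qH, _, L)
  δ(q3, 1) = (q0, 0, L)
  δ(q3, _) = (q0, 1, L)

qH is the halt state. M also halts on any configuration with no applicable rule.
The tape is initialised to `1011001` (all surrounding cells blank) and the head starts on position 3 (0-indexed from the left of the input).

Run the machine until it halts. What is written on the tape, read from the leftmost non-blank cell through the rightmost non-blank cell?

q0 | 101[1]001___   read 1 → write 1, move R, go to q0
q0 | 1011[0]01___   read 0 → write 0, move L, go to q1
q1 | 101[1]001___   read 1 → write _, move L, go to q0
q0 | 10[1]_001___   read 1 → write 1, move R, go to q0
q0 | 101[_]001___   read _ → write _, move R, go to q2
q2 | 101_[0]01___   read 0 → write 1, move L, go to q3
q3 | 101[_]101___   read _ → write 1, move L, go to q0
q0 | 10[1]1101___   read 1 → write 1, move R, go to q0
q0 | 101[1]101___   read 1 → write 1, move R, go to q0
q0 | 1011[1]01___   read 1 → write 1, move R, go to q0
q0 | 10111[0]1___   read 0 → write 0, move L, go to q1
q1 | 1011[1]01___   read 1 → write _, move L, go to q0
q0 | 101[1]_01___   read 1 → write 1, move R, go to q0
q0 | 1011[_]01___   read _ → write _, move R, go to q2
q2 | 1011_[0]1___   read 0 → write 1, move L, go to q3
q3 | 1011[_]11___   read _ → write 1, move L, go to q0
q0 | 101[1]111___   read 1 → write 1, move R, go to q0
q0 | 1011[1]11___   read 1 → write 1, move R, go to q0
q0 | 10111[1]1___   read 1 → write 1, move R, go to q0
q0 | 101111[1]___   read 1 → write 1, move R, go to q0
q0 | 1011111[_]__   read _ → write _, move R, go to q2
q2 | 1011111_[_]_   read _ → write 0, move R, go to qH
qH | 1011111_0[_]
The non-blank tape span at halt is 1011111_0.

1011111_0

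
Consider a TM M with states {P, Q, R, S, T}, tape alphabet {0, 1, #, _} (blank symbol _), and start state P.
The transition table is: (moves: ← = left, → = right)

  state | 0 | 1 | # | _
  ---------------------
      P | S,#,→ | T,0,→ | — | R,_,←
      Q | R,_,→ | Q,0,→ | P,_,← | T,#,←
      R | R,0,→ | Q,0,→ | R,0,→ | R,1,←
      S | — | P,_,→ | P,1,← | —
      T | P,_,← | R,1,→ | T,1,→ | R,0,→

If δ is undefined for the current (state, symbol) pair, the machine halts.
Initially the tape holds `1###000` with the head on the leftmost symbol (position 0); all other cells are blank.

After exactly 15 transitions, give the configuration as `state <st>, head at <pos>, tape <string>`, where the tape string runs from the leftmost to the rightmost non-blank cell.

state S, head at 7, tape 011000#_#

state=P head=0 tape=[1]###000__   (P,1)→(T,0,→)
state=T head=1 tape=0[#]##000__   (T,#)→(T,1,→)
state=T head=2 tape=01[#]#000__   (T,#)→(T,1,→)
state=T head=3 tape=011[#]000__   (T,#)→(T,1,→)
state=T head=4 tape=0111[0]00__   (T,0)→(P,_,←)
state=P head=3 tape=011[1]_00__   (P,1)→(T,0,→)
state=T head=4 tape=0110[_]00__   (T,_)→(R,0,→)
state=R head=5 tape=01100[0]0__   (R,0)→(R,0,→)
state=R head=6 tape=011000[0]__   (R,0)→(R,0,→)
state=R head=7 tape=0110000[_]_   (R,_)→(R,1,←)
state=R head=6 tape=011000[0]1_   (R,0)→(R,0,→)
state=R head=7 tape=0110000[1]_   (R,1)→(Q,0,→)
state=Q head=8 tape=01100000[_]   (Q,_)→(T,#,←)
state=T head=7 tape=0110000[0]#   (T,0)→(P,_,←)
state=P head=6 tape=011000[0]_#   (P,0)→(S,#,→)
state=S head=7 tape=011000#[_]#
After 15 steps: state S, head at 7, tape 011000#_#.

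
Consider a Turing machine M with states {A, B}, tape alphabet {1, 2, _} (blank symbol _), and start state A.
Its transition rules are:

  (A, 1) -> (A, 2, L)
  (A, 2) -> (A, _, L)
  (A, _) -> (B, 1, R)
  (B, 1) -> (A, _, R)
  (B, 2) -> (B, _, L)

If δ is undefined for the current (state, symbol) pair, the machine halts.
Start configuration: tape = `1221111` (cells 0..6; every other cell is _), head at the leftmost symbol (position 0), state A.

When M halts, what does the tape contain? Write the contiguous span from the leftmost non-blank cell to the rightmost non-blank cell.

state=A head=0 tape=_[1]221111_   (A,1)→(A,2,L)
state=A head=-1 tape=[_]2221111_   (A,_)→(B,1,R)
state=B head=0 tape=1[2]221111_   (B,2)→(B,_,L)
state=B head=-1 tape=[1]_221111_   (B,1)→(A,_,R)
state=A head=0 tape=_[_]221111_   (A,_)→(B,1,R)
state=B head=1 tape=_1[2]21111_   (B,2)→(B,_,L)
state=B head=0 tape=_[1]_21111_   (B,1)→(A,_,R)
state=A head=1 tape=__[_]21111_   (A,_)→(B,1,R)
state=B head=2 tape=__1[2]1111_   (B,2)→(B,_,L)
state=B head=1 tape=__[1]_1111_   (B,1)→(A,_,R)
state=A head=2 tape=___[_]1111_   (A,_)→(B,1,R)
state=B head=3 tape=___1[1]111_   (B,1)→(A,_,R)
state=A head=4 tape=___1_[1]11_   (A,1)→(A,2,L)
state=A head=3 tape=___1[_]211_   (A,_)→(B,1,R)
state=B head=4 tape=___11[2]11_   (B,2)→(B,_,L)
state=B head=3 tape=___1[1]_11_   (B,1)→(A,_,R)
state=A head=4 tape=___1_[_]11_   (A,_)→(B,1,R)
state=B head=5 tape=___1_1[1]1_   (B,1)→(A,_,R)
state=A head=6 tape=___1_1_[1]_   (A,1)→(A,2,L)
state=A head=5 tape=___1_1[_]2_   (A,_)→(B,1,R)
state=B head=6 tape=___1_11[2]_   (B,2)→(B,_,L)
state=B head=5 tape=___1_1[1]__   (B,1)→(A,_,R)
state=A head=6 tape=___1_1_[_]_   (A,_)→(B,1,R)
state=B head=7 tape=___1_1_1[_]
The non-blank tape span at halt is 1_1_1.

1_1_1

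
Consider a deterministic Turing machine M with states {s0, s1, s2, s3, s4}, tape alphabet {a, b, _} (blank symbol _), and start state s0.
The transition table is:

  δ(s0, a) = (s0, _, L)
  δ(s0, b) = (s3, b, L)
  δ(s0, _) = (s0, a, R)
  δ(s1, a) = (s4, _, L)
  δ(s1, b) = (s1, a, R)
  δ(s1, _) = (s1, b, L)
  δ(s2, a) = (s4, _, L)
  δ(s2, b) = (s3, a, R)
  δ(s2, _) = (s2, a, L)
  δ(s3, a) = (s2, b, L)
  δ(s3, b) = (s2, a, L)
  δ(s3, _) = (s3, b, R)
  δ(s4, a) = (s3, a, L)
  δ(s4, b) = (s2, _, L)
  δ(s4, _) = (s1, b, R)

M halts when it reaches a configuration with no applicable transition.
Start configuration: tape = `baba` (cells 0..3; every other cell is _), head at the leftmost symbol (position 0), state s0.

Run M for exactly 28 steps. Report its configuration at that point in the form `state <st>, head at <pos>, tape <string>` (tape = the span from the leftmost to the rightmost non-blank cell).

state=s0 head=0 tape=____[b]aba   (s0,b)→(s3,b,L)
state=s3 head=-1 tape=___[_]baba   (s3,_)→(s3,b,R)
state=s3 head=0 tape=___b[b]aba   (s3,b)→(s2,a,L)
state=s2 head=-1 tape=___[b]aaba   (s2,b)→(s3,a,R)
state=s3 head=0 tape=___a[a]aba   (s3,a)→(s2,b,L)
state=s2 head=-1 tape=___[a]baba   (s2,a)→(s4,_,L)
state=s4 head=-2 tape=__[_]_baba   (s4,_)→(s1,b,R)
state=s1 head=-1 tape=__b[_]baba   (s1,_)→(s1,b,L)
state=s1 head=-2 tape=__[b]bbaba   (s1,b)→(s1,a,R)
state=s1 head=-1 tape=__a[b]baba   (s1,b)→(s1,a,R)
state=s1 head=0 tape=__aa[b]aba   (s1,b)→(s1,a,R)
state=s1 head=1 tape=__aaa[a]ba   (s1,a)→(s4,_,L)
state=s4 head=0 tape=__aa[a]_ba   (s4,a)→(s3,a,L)
state=s3 head=-1 tape=__a[a]a_ba   (s3,a)→(s2,b,L)
state=s2 head=-2 tape=__[a]ba_ba   (s2,a)→(s4,_,L)
state=s4 head=-3 tape=_[_]_ba_ba   (s4,_)→(s1,b,R)
state=s1 head=-2 tape=_b[_]ba_ba   (s1,_)→(s1,b,L)
state=s1 head=-3 tape=_[b]bba_ba   (s1,b)→(s1,a,R)
state=s1 head=-2 tape=_a[b]ba_ba   (s1,b)→(s1,a,R)
state=s1 head=-1 tape=_aa[b]a_ba   (s1,b)→(s1,a,R)
state=s1 head=0 tape=_aaa[a]_ba   (s1,a)→(s4,_,L)
state=s4 head=-1 tape=_aa[a]__ba   (s4,a)→(s3,a,L)
state=s3 head=-2 tape=_a[a]a__ba   (s3,a)→(s2,b,L)
state=s2 head=-3 tape=_[a]ba__ba   (s2,a)→(s4,_,L)
state=s4 head=-4 tape=[_]_ba__ba   (s4,_)→(s1,b,R)
state=s1 head=-3 tape=b[_]ba__ba   (s1,_)→(s1,b,L)
state=s1 head=-4 tape=[b]bba__ba   (s1,b)→(s1,a,R)
state=s1 head=-3 tape=a[b]ba__ba   (s1,b)→(s1,a,R)
state=s1 head=-2 tape=aa[b]a__ba
After 28 steps: state s1, head at -2, tape aaba__ba.

state s1, head at -2, tape aaba__ba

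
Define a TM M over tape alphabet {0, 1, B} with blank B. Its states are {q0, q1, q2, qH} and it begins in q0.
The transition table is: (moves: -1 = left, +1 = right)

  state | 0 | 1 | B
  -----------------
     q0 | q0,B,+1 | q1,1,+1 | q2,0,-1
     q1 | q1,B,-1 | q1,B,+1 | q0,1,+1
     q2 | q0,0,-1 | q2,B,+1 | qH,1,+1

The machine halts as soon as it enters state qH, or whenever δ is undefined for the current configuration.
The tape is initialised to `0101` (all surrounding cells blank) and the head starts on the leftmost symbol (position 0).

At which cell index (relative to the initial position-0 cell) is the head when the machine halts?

2

q0 | [0]101BB   read 0 → write B, move +1, go to q0
q0 | B[1]01BB   read 1 → write 1, move +1, go to q1
q1 | B1[0]1BB   read 0 → write B, move -1, go to q1
q1 | B[1]B1BB   read 1 → write B, move +1, go to q1
q1 | BB[B]1BB   read B → write 1, move +1, go to q0
q0 | BB1[1]BB   read 1 → write 1, move +1, go to q1
q1 | BB11[B]B   read B → write 1, move +1, go to q0
q0 | BB111[B]   read B → write 0, move -1, go to q2
q2 | BB11[1]0   read 1 → write B, move +1, go to q2
q2 | BB11B[0]   read 0 → write 0, move -1, go to q0
q0 | BB11[B]0   read B → write 0, move -1, go to q2
q2 | BB1[1]00   read 1 → write B, move +1, go to q2
q2 | BB1B[0]0   read 0 → write 0, move -1, go to q0
q0 | BB1[B]00   read B → write 0, move -1, go to q2
q2 | BB[1]000   read 1 → write B, move +1, go to q2
q2 | BBB[0]00   read 0 → write 0, move -1, go to q0
q0 | BB[B]000   read B → write 0, move -1, go to q2
q2 | B[B]0000   read B → write 1, move +1, go to qH
qH | B1[0]000
At halt the head is at cell 2.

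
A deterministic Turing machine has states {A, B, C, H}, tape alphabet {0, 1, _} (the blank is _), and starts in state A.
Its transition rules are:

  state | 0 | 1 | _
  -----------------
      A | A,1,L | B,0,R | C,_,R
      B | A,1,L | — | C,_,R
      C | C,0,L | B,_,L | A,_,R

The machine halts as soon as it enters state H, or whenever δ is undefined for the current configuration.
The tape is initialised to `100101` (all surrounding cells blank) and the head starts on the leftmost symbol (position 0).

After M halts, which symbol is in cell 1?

_

state=A head=0 tape=_[1]00101   (A,1)→(B,0,R)
state=B head=1 tape=_0[0]0101   (B,0)→(A,1,L)
state=A head=0 tape=_[0]10101   (A,0)→(A,1,L)
state=A head=-1 tape=[_]110101   (A,_)→(C,_,R)
state=C head=0 tape=_[1]10101   (C,1)→(B,_,L)
state=B head=-1 tape=[_]_10101   (B,_)→(C,_,R)
state=C head=0 tape=_[_]10101   (C,_)→(A,_,R)
state=A head=1 tape=__[1]0101   (A,1)→(B,0,R)
state=B head=2 tape=__0[0]101   (B,0)→(A,1,L)
state=A head=1 tape=__[0]1101   (A,0)→(A,1,L)
state=A head=0 tape=_[_]11101   (A,_)→(C,_,R)
state=C head=1 tape=__[1]1101   (C,1)→(B,_,L)
state=B head=0 tape=_[_]_1101   (B,_)→(C,_,R)
state=C head=1 tape=__[_]1101   (C,_)→(A,_,R)
state=A head=2 tape=___[1]101   (A,1)→(B,0,R)
state=B head=3 tape=___0[1]01
Cell 1 holds _ when M halts.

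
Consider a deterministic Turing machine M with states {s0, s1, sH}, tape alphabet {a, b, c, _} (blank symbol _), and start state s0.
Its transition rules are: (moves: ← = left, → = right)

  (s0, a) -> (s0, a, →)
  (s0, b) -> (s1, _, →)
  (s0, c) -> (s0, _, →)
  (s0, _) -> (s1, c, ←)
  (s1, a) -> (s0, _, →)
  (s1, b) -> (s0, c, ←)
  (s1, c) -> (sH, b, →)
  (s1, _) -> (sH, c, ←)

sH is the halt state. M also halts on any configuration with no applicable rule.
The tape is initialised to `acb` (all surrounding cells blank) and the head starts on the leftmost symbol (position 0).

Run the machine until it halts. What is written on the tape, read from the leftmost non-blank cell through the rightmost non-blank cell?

state=s0 head=0 tape=[a]cb_   (s0,a)→(s0,a,→)
state=s0 head=1 tape=a[c]b_   (s0,c)→(s0,_,→)
state=s0 head=2 tape=a_[b]_   (s0,b)→(s1,_,→)
state=s1 head=3 tape=a__[_]   (s1,_)→(sH,c,←)
state=sH head=2 tape=a_[_]c
The non-blank tape span at halt is a__c.

a__c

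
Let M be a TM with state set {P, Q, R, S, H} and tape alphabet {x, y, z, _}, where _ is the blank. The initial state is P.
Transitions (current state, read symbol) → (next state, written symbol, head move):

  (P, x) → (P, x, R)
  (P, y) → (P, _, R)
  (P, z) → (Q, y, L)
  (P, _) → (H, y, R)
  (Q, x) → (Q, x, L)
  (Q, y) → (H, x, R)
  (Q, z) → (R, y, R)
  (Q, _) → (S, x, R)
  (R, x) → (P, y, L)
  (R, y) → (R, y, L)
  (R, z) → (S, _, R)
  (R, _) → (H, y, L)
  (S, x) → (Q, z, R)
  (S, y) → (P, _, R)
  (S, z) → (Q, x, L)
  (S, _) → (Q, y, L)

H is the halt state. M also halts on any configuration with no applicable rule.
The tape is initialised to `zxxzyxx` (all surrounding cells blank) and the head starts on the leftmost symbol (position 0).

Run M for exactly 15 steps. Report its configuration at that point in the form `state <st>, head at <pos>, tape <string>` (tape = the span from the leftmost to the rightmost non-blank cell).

state=P head=0 tape=_[z]xxzyxx   (P,z)→(Q,y,L)
state=Q head=-1 tape=[_]yxxzyxx   (Q,_)→(S,x,R)
state=S head=0 tape=x[y]xxzyxx   (S,y)→(P,_,R)
state=P head=1 tape=x_[x]xzyxx   (P,x)→(P,x,R)
state=P head=2 tape=x_x[x]zyxx   (P,x)→(P,x,R)
state=P head=3 tape=x_xx[z]yxx   (P,z)→(Q,y,L)
state=Q head=2 tape=x_x[x]yyxx   (Q,x)→(Q,x,L)
state=Q head=1 tape=x_[x]xyyxx   (Q,x)→(Q,x,L)
state=Q head=0 tape=x[_]xxyyxx   (Q,_)→(S,x,R)
state=S head=1 tape=xx[x]xyyxx   (S,x)→(Q,z,R)
state=Q head=2 tape=xxz[x]yyxx   (Q,x)→(Q,x,L)
state=Q head=1 tape=xx[z]xyyxx   (Q,z)→(R,y,R)
state=R head=2 tape=xxy[x]yyxx   (R,x)→(P,y,L)
state=P head=1 tape=xx[y]yyyxx   (P,y)→(P,_,R)
state=P head=2 tape=xx_[y]yyxx   (P,y)→(P,_,R)
state=P head=3 tape=xx__[y]yxx
After 15 steps: state P, head at 3, tape xx__yyxx.

state P, head at 3, tape xx__yyxx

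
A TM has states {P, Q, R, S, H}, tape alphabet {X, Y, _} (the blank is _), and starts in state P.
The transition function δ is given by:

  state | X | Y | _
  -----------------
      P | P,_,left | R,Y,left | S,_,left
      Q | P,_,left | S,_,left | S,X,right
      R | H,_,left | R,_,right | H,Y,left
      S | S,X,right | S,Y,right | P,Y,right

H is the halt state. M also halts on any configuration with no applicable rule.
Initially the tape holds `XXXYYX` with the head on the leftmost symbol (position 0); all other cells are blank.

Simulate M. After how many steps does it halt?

P | __[X]XXYYX   read X → write _, move left, go to P
P | _[_]_XXYYX   read _ → write _, move left, go to S
S | [_]__XXYYX   read _ → write Y, move right, go to P
P | Y[_]_XXYYX   read _ → write _, move left, go to S
S | [Y]__XXYYX   read Y → write Y, move right, go to S
S | Y[_]_XXYYX   read _ → write Y, move right, go to P
P | YY[_]XXYYX   read _ → write _, move left, go to S
S | Y[Y]_XXYYX   read Y → write Y, move right, go to S
S | YY[_]XXYYX   read _ → write Y, move right, go to P
P | YYY[X]XYYX   read X → write _, move left, go to P
P | YY[Y]_XYYX   read Y → write Y, move left, go to R
R | Y[Y]Y_XYYX   read Y → write _, move right, go to R
R | Y_[Y]_XYYX   read Y → write _, move right, go to R
R | Y__[_]XYYX   read _ → write Y, move left, go to H
H | Y_[_]YXYYX
M halts after 14 transitions.

14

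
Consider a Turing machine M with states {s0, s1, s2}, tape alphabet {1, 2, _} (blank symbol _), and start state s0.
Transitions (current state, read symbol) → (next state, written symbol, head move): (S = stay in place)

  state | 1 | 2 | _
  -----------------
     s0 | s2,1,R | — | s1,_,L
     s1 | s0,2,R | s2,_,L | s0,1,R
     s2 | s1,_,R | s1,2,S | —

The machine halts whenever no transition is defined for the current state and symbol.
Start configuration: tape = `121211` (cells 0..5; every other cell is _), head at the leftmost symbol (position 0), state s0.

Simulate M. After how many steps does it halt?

state=s0 head=0 tape=[1]21211__   (s0,1)→(s2,1,R)
state=s2 head=1 tape=1[2]1211__   (s2,2)→(s1,2,S)
state=s1 head=1 tape=1[2]1211__   (s1,2)→(s2,_,L)
state=s2 head=0 tape=[1]_1211__   (s2,1)→(s1,_,R)
state=s1 head=1 tape=_[_]1211__   (s1,_)→(s0,1,R)
state=s0 head=2 tape=_1[1]211__   (s0,1)→(s2,1,R)
state=s2 head=3 tape=_11[2]11__   (s2,2)→(s1,2,S)
state=s1 head=3 tape=_11[2]11__   (s1,2)→(s2,_,L)
state=s2 head=2 tape=_1[1]_11__   (s2,1)→(s1,_,R)
state=s1 head=3 tape=_1_[_]11__   (s1,_)→(s0,1,R)
state=s0 head=4 tape=_1_1[1]1__   (s0,1)→(s2,1,R)
state=s2 head=5 tape=_1_11[1]__   (s2,1)→(s1,_,R)
state=s1 head=6 tape=_1_11_[_]_   (s1,_)→(s0,1,R)
state=s0 head=7 tape=_1_11_1[_]   (s0,_)→(s1,_,L)
state=s1 head=6 tape=_1_11_[1]_   (s1,1)→(s0,2,R)
state=s0 head=7 tape=_1_11_2[_]   (s0,_)→(s1,_,L)
state=s1 head=6 tape=_1_11_[2]_   (s1,2)→(s2,_,L)
state=s2 head=5 tape=_1_11[_]__
M halts after 17 transitions.

17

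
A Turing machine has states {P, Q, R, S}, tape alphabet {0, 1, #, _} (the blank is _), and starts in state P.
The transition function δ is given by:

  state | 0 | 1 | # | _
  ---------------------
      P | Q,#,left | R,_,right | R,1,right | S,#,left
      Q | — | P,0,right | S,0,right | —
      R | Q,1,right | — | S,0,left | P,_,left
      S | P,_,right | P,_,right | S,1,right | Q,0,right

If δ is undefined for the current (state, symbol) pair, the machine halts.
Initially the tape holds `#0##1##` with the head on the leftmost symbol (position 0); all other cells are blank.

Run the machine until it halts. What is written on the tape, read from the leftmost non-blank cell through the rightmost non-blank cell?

P | [#]0##1##   read # → write 1, move right, go to R
R | 1[0]##1##   read 0 → write 1, move right, go to Q
Q | 11[#]#1##   read # → write 0, move right, go to S
S | 110[#]1##   read # → write 1, move right, go to S
S | 1101[1]##   read 1 → write _, move right, go to P
P | 1101_[#]#   read # → write 1, move right, go to R
R | 1101_1[#]   read # → write 0, move left, go to S
S | 1101_[1]0   read 1 → write _, move right, go to P
P | 1101__[0]   read 0 → write #, move left, go to Q
Q | 1101_[_]#
The non-blank tape span at halt is 1101__#.

1101__#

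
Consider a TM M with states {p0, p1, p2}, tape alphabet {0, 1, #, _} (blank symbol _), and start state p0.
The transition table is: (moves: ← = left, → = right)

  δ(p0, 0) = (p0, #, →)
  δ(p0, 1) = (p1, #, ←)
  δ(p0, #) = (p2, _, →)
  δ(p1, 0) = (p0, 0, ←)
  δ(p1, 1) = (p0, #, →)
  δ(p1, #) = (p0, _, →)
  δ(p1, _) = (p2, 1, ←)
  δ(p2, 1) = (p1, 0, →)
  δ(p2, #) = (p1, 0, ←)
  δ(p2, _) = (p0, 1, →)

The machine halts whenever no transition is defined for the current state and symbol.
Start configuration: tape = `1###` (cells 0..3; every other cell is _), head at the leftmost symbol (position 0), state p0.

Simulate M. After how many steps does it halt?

p0 | ____[1]###   read 1 → write #, move ←, go to p1
p1 | ___[_]####   read _ → write 1, move ←, go to p2
p2 | __[_]1####   read _ → write 1, move →, go to p0
p0 | __1[1]####   read 1 → write #, move ←, go to p1
p1 | __[1]#####   read 1 → write #, move →, go to p0
p0 | __#[#]####   read # → write _, move →, go to p2
p2 | __#_[#]###   read # → write 0, move ←, go to p1
p1 | __#[_]0###   read _ → write 1, move ←, go to p2
p2 | __[#]10###   read # → write 0, move ←, go to p1
p1 | _[_]010###   read _ → write 1, move ←, go to p2
p2 | [_]1010###   read _ → write 1, move →, go to p0
p0 | 1[1]010###   read 1 → write #, move ←, go to p1
p1 | [1]#010###   read 1 → write #, move →, go to p0
p0 | #[#]010###   read # → write _, move →, go to p2
p2 | #_[0]10###
M halts after 14 transitions.

14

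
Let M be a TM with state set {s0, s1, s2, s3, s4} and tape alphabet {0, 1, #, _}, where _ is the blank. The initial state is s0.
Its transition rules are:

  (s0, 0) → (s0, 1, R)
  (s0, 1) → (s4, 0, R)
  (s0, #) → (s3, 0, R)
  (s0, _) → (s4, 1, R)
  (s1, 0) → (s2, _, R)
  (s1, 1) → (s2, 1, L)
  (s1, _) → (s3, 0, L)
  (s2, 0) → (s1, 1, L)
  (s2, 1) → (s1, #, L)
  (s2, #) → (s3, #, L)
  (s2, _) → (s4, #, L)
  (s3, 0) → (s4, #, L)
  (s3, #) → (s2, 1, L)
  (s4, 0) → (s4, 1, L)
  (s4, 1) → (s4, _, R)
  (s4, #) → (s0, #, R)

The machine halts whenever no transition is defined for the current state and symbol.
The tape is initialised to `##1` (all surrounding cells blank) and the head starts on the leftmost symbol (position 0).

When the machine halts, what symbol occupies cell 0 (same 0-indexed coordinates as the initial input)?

1

s0 | __[#]#1   read # → write 0, move R, go to s3
s3 | __0[#]1   read # → write 1, move L, go to s2
s2 | __[0]11   read 0 → write 1, move L, go to s1
s1 | _[_]111   read _ → write 0, move L, go to s3
s3 | [_]0111
Cell 0 holds 1 when M halts.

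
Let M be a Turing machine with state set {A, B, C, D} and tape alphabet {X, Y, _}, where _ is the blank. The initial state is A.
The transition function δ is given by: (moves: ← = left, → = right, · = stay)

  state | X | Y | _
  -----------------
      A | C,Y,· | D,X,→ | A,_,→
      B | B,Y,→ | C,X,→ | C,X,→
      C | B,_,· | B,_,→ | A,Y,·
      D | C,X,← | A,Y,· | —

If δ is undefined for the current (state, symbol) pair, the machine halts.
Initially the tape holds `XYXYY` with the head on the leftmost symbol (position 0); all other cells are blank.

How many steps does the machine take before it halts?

9

A | [X]YXYY__   read X → write Y, move ·, go to C
C | [Y]YXYY__   read Y → write _, move →, go to B
B | _[Y]XYY__   read Y → write X, move →, go to C
C | _X[X]YY__   read X → write _, move ·, go to B
B | _X[_]YY__   read _ → write X, move →, go to C
C | _XX[Y]Y__   read Y → write _, move →, go to B
B | _XX_[Y]__   read Y → write X, move →, go to C
C | _XX_X[_]_   read _ → write Y, move ·, go to A
A | _XX_X[Y]_   read Y → write X, move →, go to D
D | _XX_XX[_]
M halts after 9 transitions.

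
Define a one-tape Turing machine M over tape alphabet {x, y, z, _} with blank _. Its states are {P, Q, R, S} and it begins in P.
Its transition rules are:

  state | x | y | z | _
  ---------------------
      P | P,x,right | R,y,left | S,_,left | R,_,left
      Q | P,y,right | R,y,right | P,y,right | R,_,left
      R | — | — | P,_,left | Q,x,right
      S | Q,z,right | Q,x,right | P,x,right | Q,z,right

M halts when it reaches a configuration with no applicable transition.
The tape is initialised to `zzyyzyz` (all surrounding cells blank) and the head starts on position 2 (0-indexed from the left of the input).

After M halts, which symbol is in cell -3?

state=P head=2 tape=___zz[y]yzyz   (P,y)→(R,y,left)
state=R head=1 tape=___z[z]yyzyz   (R,z)→(P,_,left)
state=P head=0 tape=___[z]_yyzyz   (P,z)→(S,_,left)
state=S head=-1 tape=__[_]__yyzyz   (S,_)→(Q,z,right)
state=Q head=0 tape=__z[_]_yyzyz   (Q,_)→(R,_,left)
state=R head=-1 tape=__[z]__yyzyz   (R,z)→(P,_,left)
state=P head=-2 tape=_[_]___yyzyz   (P,_)→(R,_,left)
state=R head=-3 tape=[_]____yyzyz   (R,_)→(Q,x,right)
state=Q head=-2 tape=x[_]___yyzyz   (Q,_)→(R,_,left)
state=R head=-3 tape=[x]____yyzyz
Cell -3 holds x when M halts.

x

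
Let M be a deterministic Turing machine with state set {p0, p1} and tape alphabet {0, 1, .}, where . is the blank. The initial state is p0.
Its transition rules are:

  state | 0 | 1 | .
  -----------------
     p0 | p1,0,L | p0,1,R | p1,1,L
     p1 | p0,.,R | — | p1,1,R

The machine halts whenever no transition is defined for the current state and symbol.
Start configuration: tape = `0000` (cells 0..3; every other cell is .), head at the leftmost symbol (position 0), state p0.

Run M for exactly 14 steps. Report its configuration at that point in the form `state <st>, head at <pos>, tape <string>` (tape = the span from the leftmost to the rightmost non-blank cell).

state p1, head at 4, tape 111111

p0 | .[0]000.   read 0 → write 0, move L, go to p1
p1 | [.]0000.   read . → write 1, move R, go to p1
p1 | 1[0]000.   read 0 → write ., move R, go to p0
p0 | 1.[0]00.   read 0 → write 0, move L, go to p1
p1 | 1[.]000.   read . → write 1, move R, go to p1
p1 | 11[0]00.   read 0 → write ., move R, go to p0
p0 | 11.[0]0.   read 0 → write 0, move L, go to p1
p1 | 11[.]00.   read . → write 1, move R, go to p1
p1 | 111[0]0.   read 0 → write ., move R, go to p0
p0 | 111.[0].   read 0 → write 0, move L, go to p1
p1 | 111[.]0.   read . → write 1, move R, go to p1
p1 | 1111[0].   read 0 → write ., move R, go to p0
p0 | 1111.[.]   read . → write 1, move L, go to p1
p1 | 1111[.]1   read . → write 1, move R, go to p1
p1 | 11111[1]
After 14 steps: state p1, head at 4, tape 111111.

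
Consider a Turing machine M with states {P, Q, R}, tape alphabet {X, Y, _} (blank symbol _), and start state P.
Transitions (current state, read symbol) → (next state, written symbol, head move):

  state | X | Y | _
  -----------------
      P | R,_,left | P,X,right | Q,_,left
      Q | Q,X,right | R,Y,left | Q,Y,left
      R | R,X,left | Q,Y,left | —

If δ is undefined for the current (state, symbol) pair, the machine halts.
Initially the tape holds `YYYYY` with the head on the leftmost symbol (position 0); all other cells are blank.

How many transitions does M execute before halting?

15

P | _[Y]YYYY_   read Y → write X, move right, go to P
P | _X[Y]YYY_   read Y → write X, move right, go to P
P | _XX[Y]YY_   read Y → write X, move right, go to P
P | _XXX[Y]Y_   read Y → write X, move right, go to P
P | _XXXX[Y]_   read Y → write X, move right, go to P
P | _XXXXX[_]   read _ → write _, move left, go to Q
Q | _XXXX[X]_   read X → write X, move right, go to Q
Q | _XXXXX[_]   read _ → write Y, move left, go to Q
Q | _XXXX[X]Y   read X → write X, move right, go to Q
Q | _XXXXX[Y]   read Y → write Y, move left, go to R
R | _XXXX[X]Y   read X → write X, move left, go to R
R | _XXX[X]XY   read X → write X, move left, go to R
R | _XX[X]XXY   read X → write X, move left, go to R
R | _X[X]XXXY   read X → write X, move left, go to R
R | _[X]XXXXY   read X → write X, move left, go to R
R | [_]XXXXXY
M halts after 15 transitions.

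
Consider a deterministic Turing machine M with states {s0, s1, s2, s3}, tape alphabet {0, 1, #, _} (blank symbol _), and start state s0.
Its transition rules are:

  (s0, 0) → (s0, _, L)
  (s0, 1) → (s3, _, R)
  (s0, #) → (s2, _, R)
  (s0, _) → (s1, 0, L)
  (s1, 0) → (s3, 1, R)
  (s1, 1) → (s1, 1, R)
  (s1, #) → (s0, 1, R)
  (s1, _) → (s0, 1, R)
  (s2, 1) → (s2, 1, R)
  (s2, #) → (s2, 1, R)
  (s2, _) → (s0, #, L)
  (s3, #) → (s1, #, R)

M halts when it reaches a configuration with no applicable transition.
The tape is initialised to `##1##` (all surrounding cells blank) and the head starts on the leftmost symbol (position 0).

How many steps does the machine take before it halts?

s0 | [#]#1##____   read # → write _, move R, go to s2
s2 | _[#]1##____   read # → write 1, move R, go to s2
s2 | _1[1]##____   read 1 → write 1, move R, go to s2
s2 | _11[#]#____   read # → write 1, move R, go to s2
s2 | _111[#]____   read # → write 1, move R, go to s2
s2 | _1111[_]___   read _ → write #, move L, go to s0
s0 | _111[1]#___   read 1 → write _, move R, go to s3
s3 | _111_[#]___   read # → write #, move R, go to s1
s1 | _111_#[_]__   read _ → write 1, move R, go to s0
s0 | _111_#1[_]_   read _ → write 0, move L, go to s1
s1 | _111_#[1]0_   read 1 → write 1, move R, go to s1
s1 | _111_#1[0]_   read 0 → write 1, move R, go to s3
s3 | _111_#11[_]
M halts after 12 transitions.

12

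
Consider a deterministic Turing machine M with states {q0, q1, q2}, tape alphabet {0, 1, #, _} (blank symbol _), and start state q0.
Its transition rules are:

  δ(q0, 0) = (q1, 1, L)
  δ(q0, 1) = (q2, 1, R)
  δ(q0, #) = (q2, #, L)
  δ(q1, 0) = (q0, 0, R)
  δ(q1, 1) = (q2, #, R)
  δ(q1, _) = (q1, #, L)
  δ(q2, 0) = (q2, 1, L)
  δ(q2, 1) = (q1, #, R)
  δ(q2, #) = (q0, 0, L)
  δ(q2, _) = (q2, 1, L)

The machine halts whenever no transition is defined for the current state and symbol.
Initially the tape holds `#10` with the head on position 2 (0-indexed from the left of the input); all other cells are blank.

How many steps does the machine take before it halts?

4

state=q0 head=2 tape=#1[0]_   (q0,0)→(q1,1,L)
state=q1 head=1 tape=#[1]1_   (q1,1)→(q2,#,R)
state=q2 head=2 tape=##[1]_   (q2,1)→(q1,#,R)
state=q1 head=3 tape=###[_]   (q1,_)→(q1,#,L)
state=q1 head=2 tape=##[#]#
M halts after 4 transitions.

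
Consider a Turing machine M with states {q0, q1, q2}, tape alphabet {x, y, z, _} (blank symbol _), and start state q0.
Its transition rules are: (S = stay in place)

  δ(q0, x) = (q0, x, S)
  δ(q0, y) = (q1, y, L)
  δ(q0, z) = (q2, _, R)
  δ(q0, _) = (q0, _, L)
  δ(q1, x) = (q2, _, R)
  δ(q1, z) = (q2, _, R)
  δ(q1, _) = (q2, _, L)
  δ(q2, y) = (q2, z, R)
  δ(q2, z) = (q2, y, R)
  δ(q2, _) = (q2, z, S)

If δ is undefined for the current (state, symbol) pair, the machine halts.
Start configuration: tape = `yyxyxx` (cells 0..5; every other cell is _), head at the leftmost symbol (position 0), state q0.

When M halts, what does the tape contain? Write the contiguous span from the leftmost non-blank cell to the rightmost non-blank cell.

q0 | __[y]yxyxx   read y → write y, move L, go to q1
q1 | _[_]yyxyxx   read _ → write _, move L, go to q2
q2 | [_]_yyxyxx   read _ → write z, move S, go to q2
q2 | [z]_yyxyxx   read z → write y, move R, go to q2
q2 | y[_]yyxyxx   read _ → write z, move S, go to q2
q2 | y[z]yyxyxx   read z → write y, move R, go to q2
q2 | yy[y]yxyxx   read y → write z, move R, go to q2
q2 | yyz[y]xyxx   read y → write z, move R, go to q2
q2 | yyzz[x]yxx
The non-blank tape span at halt is yyzzxyxx.

yyzzxyxx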